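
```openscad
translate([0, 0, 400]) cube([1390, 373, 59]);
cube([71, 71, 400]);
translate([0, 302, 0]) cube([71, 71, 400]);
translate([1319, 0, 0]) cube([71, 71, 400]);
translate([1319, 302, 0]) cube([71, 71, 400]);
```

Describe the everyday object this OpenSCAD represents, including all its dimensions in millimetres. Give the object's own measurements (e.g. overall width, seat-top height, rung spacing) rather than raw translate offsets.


A long wooden bench with a 1390 mm (x) × 373 mm (y) seat, 59 mm thick, its top surface 459 mm above the floor. Four 71 mm square legs at the seat corners, flush with the edges, run from z = 0 to the seat underside.


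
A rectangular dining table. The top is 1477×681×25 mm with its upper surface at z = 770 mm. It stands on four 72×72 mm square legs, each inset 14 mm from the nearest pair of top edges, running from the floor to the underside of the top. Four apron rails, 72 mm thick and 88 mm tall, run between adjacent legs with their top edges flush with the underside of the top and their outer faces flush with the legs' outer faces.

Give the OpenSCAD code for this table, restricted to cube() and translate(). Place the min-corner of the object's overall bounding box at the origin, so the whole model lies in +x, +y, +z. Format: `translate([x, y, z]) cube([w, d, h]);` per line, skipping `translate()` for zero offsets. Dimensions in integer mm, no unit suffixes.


translate([0, 0, 745]) cube([1477, 681, 25]);
translate([14, 14, 0]) cube([72, 72, 745]);
translate([1391, 14, 0]) cube([72, 72, 745]);
translate([14, 595, 0]) cube([72, 72, 745]);
translate([1391, 595, 0]) cube([72, 72, 745]);
translate([86, 14, 657]) cube([1305, 72, 88]);
translate([86, 595, 657]) cube([1305, 72, 88]);
translate([14, 86, 657]) cube([72, 509, 88]);
translate([1391, 86, 657]) cube([72, 509, 88]);


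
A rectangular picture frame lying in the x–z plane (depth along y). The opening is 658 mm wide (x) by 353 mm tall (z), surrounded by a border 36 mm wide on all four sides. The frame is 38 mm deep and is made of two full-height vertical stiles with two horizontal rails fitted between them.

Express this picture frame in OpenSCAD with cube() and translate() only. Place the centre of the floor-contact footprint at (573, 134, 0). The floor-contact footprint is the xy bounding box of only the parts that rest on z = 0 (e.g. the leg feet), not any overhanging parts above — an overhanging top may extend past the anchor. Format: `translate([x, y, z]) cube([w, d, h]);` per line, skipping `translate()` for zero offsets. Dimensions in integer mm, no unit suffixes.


translate([208, 115, 0]) cube([36, 38, 425]);
translate([902, 115, 0]) cube([36, 38, 425]);
translate([244, 115, 0]) cube([658, 38, 36]);
translate([244, 115, 389]) cube([658, 38, 36]);


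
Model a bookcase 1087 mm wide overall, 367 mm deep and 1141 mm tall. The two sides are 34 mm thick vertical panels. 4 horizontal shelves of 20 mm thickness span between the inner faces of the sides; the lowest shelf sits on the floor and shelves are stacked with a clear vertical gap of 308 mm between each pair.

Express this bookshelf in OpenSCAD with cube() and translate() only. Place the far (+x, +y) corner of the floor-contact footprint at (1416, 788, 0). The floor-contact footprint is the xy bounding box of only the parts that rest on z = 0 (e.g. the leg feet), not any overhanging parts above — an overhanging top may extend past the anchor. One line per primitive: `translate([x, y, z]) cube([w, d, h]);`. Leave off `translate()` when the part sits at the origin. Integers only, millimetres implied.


translate([329, 421, 0]) cube([34, 367, 1141]);
translate([1382, 421, 0]) cube([34, 367, 1141]);
translate([363, 421, 0]) cube([1019, 367, 20]);
translate([363, 421, 328]) cube([1019, 367, 20]);
translate([363, 421, 656]) cube([1019, 367, 20]);
translate([363, 421, 984]) cube([1019, 367, 20]);


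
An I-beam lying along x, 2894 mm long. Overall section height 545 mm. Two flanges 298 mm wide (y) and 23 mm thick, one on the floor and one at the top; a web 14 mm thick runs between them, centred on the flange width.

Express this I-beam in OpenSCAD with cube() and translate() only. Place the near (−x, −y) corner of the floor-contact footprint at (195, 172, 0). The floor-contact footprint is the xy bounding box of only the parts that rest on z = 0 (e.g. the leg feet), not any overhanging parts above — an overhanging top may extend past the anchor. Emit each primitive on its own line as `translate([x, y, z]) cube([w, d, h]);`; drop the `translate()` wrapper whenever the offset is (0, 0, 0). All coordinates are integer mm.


translate([195, 172, 0]) cube([2894, 298, 23]);
translate([195, 314, 23]) cube([2894, 14, 499]);
translate([195, 172, 522]) cube([2894, 298, 23]);


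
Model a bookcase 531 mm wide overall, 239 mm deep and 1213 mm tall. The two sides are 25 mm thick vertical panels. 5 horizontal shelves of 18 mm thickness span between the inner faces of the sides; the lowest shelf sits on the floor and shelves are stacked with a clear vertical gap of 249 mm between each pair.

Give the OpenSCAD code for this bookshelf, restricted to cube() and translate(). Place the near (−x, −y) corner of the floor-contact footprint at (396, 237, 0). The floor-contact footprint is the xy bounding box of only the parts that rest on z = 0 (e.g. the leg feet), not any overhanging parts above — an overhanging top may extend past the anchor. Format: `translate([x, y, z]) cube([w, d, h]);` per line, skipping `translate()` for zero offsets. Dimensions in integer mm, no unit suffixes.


translate([396, 237, 0]) cube([25, 239, 1213]);
translate([902, 237, 0]) cube([25, 239, 1213]);
translate([421, 237, 0]) cube([481, 239, 18]);
translate([421, 237, 267]) cube([481, 239, 18]);
translate([421, 237, 534]) cube([481, 239, 18]);
translate([421, 237, 801]) cube([481, 239, 18]);
translate([421, 237, 1068]) cube([481, 239, 18]);


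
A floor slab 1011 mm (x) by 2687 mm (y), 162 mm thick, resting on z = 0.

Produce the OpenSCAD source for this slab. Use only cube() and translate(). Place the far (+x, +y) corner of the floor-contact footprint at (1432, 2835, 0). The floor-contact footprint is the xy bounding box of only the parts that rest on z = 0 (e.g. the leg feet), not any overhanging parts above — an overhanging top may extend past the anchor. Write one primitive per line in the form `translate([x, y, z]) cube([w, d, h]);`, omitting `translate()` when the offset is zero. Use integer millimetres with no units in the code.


translate([421, 148, 0]) cube([1011, 2687, 162]);


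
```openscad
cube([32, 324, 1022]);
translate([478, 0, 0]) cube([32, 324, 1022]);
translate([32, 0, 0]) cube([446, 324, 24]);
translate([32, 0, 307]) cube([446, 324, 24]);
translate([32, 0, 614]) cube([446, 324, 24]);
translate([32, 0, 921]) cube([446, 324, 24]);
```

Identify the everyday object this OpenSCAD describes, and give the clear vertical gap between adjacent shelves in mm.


A bookshelf. The clear shelf gap is 283 mm.

Two tall side panels with 4 horizontal boards between them — a bookshelf. The first two shelf undersides are at z = 0 and z = 307; with shelf thickness 24, the clear gap is 307 − 0 − 24 = 283 mm.


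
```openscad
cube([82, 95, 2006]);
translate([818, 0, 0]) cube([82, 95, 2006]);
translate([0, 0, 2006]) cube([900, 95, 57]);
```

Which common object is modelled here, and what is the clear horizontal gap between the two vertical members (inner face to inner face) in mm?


A door frame. The clear opening width is 736 mm.

Two 2006 mm tall posts with a header on top — a door frame. The left jamb is 82 mm wide at x = 0; the right jamb starts at x = 818. The clear opening is 818 − 82 = 736 mm.


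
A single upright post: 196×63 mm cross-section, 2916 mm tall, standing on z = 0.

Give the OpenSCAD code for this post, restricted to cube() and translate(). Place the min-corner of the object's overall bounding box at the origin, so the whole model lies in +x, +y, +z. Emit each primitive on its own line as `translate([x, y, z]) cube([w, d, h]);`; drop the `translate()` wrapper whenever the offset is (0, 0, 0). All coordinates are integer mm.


cube([196, 63, 2916]);


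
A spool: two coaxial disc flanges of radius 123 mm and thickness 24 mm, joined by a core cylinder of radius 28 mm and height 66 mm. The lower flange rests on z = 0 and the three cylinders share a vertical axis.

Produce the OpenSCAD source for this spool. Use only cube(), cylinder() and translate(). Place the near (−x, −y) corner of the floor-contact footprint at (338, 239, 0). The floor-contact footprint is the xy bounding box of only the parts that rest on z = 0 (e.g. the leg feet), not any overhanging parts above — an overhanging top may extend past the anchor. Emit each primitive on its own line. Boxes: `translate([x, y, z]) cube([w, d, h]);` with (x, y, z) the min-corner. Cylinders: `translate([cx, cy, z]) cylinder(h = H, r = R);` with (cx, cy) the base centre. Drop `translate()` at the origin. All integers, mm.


translate([461, 362, 0]) cylinder(h = 24, r = 123);
translate([461, 362, 24]) cylinder(h = 66, r = 28);
translate([461, 362, 90]) cylinder(h = 24, r = 123);


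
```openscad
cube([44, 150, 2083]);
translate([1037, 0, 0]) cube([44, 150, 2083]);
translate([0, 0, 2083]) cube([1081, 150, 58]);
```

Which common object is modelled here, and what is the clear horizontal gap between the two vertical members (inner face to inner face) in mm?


A door frame. The clear opening width is 993 mm.

Two 2083 mm tall posts with a header on top — a door frame. The left jamb is 44 mm wide at x = 0; the right jamb starts at x = 1037. The clear opening is 1037 − 44 = 993 mm.


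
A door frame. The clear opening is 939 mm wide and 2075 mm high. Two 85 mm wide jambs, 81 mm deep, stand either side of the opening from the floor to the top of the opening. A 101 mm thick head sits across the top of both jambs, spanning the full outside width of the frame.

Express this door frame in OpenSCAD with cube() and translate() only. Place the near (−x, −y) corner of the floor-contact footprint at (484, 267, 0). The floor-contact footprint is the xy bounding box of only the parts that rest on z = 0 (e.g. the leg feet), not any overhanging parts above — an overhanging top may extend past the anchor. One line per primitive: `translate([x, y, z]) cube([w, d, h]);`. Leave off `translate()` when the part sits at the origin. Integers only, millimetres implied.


translate([484, 267, 0]) cube([85, 81, 2075]);
translate([1508, 267, 0]) cube([85, 81, 2075]);
translate([484, 267, 2075]) cube([1109, 81, 101]);


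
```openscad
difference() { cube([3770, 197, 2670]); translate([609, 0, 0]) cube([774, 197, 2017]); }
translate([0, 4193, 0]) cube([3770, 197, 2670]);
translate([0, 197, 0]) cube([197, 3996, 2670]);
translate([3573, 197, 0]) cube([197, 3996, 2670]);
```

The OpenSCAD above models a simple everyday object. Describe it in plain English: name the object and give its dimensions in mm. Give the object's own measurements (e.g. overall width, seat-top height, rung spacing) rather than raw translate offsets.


A single room: four walls, each 2670 mm tall and 197 mm thick, enclosing an outside footprint 3770×4390 mm (x × y), no floor or roof. The front and back walls (−y and +y sides) run the full x-width; the side walls fit between their inner faces. A door opening 774 mm wide and 2017 mm tall is cut through the front wall from the floor up, its −x edge 609 mm from the wall's −x end.


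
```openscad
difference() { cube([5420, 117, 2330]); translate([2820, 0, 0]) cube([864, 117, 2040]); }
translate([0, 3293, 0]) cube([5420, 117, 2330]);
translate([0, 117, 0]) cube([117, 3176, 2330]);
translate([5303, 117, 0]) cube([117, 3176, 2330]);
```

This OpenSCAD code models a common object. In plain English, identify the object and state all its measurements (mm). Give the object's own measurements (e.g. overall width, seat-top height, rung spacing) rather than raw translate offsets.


A single room: four walls, each 2330 mm tall and 117 mm thick, enclosing an outside footprint 5420×3410 mm (x × y), no floor or roof. The front and back walls (−y and +y sides) run the full x-width; the side walls fit between their inner faces. A door opening 864 mm wide and 2040 mm tall is cut through the front wall from the floor up, its −x edge 2820 mm from the wall's −x end.


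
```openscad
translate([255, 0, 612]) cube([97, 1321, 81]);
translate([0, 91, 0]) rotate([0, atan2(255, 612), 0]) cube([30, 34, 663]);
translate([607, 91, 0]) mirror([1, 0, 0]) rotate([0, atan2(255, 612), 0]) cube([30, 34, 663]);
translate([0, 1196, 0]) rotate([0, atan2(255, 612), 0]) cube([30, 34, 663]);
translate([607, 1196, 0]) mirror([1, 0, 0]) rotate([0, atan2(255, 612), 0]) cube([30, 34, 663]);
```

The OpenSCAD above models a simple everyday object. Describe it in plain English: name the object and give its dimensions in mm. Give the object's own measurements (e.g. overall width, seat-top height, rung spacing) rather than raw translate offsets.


A sawhorse. A 97×1321×81 mm beam (x, y, z) sits on two A-frame leg pairs. Each pair is two raked legs of 30×34 mm section (34 mm along y) splaying symmetrically in x. Each leg rises 612 mm vertically over 255 mm of horizontal reach and is 663 mm long along its own axis. Every leg's outer bottom edge rests on the floor and its outer top edge meets a bottom edge of the beam — the left legs (tilting toward +x) meet the beam's −x bottom edge, the right legs (their mirror images, tilting toward −x) meet its +x bottom edge — so the leg tops tuck under the beam, the beam's underside is 612 mm above the floor, and the feet are 607 mm apart outside-to-outside with the beam centred between them. The two leg pairs are set in 91 mm from either end of the beam.


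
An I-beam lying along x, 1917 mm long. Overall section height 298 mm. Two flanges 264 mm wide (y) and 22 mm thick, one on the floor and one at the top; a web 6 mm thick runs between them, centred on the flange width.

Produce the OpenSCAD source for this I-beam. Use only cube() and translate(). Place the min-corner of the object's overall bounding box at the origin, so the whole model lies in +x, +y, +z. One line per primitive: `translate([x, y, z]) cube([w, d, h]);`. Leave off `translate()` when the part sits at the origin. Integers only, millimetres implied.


cube([1917, 264, 22]);
translate([0, 129, 22]) cube([1917, 6, 254]);
translate([0, 0, 276]) cube([1917, 264, 22]);


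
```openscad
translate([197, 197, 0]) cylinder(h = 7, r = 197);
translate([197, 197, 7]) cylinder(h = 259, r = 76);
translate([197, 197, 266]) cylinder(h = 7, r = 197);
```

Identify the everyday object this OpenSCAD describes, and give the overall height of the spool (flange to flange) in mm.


A spool. The overall height is 273 mm.

Three coaxial cylinders, large–small–large — a spool. Two 7 mm flanges and a 259 mm core give 7 + 259 + 7 = 273 mm.


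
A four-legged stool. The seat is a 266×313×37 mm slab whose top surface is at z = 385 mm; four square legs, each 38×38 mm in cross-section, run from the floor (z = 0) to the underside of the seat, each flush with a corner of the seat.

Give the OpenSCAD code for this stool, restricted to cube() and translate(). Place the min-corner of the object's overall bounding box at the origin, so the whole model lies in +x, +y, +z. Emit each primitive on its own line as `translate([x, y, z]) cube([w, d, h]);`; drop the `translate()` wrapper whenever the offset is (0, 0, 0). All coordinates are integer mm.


translate([0, 0, 348]) cube([266, 313, 37]);
cube([38, 38, 348]);
translate([228, 0, 0]) cube([38, 38, 348]);
translate([0, 275, 0]) cube([38, 38, 348]);
translate([228, 275, 0]) cube([38, 38, 348]);


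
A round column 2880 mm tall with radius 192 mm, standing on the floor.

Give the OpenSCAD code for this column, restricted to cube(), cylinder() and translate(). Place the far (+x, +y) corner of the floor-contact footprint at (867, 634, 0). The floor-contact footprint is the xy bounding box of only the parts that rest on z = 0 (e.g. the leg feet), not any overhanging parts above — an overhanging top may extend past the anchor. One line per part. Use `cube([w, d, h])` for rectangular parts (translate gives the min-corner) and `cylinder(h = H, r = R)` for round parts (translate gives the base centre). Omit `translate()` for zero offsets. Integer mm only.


translate([675, 442, 0]) cylinder(h = 2880, r = 192);


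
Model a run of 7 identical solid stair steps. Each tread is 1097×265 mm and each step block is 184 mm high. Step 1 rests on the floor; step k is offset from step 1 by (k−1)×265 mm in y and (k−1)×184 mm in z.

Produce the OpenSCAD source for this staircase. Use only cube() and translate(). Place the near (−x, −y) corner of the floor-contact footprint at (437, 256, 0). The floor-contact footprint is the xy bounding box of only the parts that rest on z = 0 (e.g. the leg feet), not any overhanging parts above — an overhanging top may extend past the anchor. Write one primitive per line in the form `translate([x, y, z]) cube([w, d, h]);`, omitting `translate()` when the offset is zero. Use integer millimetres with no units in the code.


translate([437, 256, 0]) cube([1097, 265, 184]);
translate([437, 521, 184]) cube([1097, 265, 184]);
translate([437, 786, 368]) cube([1097, 265, 184]);
translate([437, 1051, 552]) cube([1097, 265, 184]);
translate([437, 1316, 736]) cube([1097, 265, 184]);
translate([437, 1581, 920]) cube([1097, 265, 184]);
translate([437, 1846, 1104]) cube([1097, 265, 184]);


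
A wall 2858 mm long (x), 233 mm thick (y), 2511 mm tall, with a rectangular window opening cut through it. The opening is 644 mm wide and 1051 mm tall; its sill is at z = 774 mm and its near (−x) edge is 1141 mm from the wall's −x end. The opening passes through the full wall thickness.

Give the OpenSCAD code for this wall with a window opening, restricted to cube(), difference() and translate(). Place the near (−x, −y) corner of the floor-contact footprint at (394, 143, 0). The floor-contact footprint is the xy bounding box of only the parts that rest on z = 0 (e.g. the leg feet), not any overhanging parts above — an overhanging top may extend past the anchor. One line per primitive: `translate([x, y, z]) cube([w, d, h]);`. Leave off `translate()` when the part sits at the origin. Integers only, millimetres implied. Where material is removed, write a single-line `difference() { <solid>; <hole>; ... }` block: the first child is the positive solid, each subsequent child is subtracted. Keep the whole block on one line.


difference() { translate([394, 143, 0]) cube([2858, 233, 2511]); translate([1535, 143, 774]) cube([644, 233, 1051]); }


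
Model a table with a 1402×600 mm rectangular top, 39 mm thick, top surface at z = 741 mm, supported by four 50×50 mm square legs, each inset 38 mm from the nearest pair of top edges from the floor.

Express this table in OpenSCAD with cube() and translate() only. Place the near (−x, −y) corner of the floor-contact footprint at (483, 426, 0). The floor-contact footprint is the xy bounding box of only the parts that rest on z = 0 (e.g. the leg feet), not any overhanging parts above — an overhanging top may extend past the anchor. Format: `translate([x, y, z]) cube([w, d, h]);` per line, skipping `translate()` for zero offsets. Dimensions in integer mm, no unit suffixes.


// leg_h = 741 - 39 = 702
translate([445, 388, 702]) cube([1402, 600, 39]);
translate([483, 426, 0]) cube([50, 50, 702]);
translate([1759, 426, 0]) cube([50, 50, 702]);
translate([483, 900, 0]) cube([50, 50, 702]);
translate([1759, 900, 0]) cube([50, 50, 702]);


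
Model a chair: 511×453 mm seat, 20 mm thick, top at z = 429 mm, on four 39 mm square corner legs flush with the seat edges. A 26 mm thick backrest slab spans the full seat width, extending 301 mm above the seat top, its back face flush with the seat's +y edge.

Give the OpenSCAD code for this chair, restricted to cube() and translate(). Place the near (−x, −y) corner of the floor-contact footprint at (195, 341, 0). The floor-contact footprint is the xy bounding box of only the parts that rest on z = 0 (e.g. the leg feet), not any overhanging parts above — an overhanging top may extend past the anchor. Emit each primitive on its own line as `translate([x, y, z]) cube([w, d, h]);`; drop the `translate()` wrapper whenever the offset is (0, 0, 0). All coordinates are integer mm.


translate([195, 341, 409]) cube([511, 453, 20]);
translate([195, 341, 0]) cube([39, 39, 409]);
translate([667, 341, 0]) cube([39, 39, 409]);
translate([195, 755, 0]) cube([39, 39, 409]);
translate([667, 755, 0]) cube([39, 39, 409]);
translate([195, 768, 429]) cube([511, 26, 301]);


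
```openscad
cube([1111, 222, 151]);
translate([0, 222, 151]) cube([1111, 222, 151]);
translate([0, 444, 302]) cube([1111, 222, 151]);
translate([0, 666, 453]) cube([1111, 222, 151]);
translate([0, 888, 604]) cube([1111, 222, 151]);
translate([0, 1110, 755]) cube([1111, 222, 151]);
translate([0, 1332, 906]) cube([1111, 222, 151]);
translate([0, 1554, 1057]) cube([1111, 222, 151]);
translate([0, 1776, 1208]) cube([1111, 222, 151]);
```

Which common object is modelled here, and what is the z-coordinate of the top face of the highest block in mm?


A staircase. The total rise is 1359 mm.

9 identical blocks, each offset up and back from the previous — a staircase. Each step is 151 mm tall and there are 9 of them, so the total rise is 9 × 151 = 1359 mm.


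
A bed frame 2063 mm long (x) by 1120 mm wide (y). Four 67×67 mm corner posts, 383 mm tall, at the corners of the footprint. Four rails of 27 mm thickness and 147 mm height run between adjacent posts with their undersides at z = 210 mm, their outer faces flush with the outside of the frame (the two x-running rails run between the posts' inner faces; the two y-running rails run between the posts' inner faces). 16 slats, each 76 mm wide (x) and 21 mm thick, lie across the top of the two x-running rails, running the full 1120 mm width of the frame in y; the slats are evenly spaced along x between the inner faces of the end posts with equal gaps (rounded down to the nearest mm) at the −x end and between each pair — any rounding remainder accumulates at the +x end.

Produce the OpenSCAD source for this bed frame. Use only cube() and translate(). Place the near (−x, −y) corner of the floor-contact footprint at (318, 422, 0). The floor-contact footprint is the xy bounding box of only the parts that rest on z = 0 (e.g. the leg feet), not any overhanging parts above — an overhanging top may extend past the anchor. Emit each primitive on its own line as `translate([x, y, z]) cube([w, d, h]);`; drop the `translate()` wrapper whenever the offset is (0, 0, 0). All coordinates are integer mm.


translate([318, 422, 0]) cube([67, 67, 383]);
translate([318, 1475, 0]) cube([67, 67, 383]);
translate([2314, 422, 0]) cube([67, 67, 383]);
translate([2314, 1475, 0]) cube([67, 67, 383]);
translate([385, 422, 210]) cube([1929, 27, 147]);
translate([385, 1515, 210]) cube([1929, 27, 147]);
translate([318, 489, 210]) cube([27, 986, 147]);
translate([2354, 489, 210]) cube([27, 986, 147]);
translate([426, 422, 357]) cube([76, 1120, 21]);
translate([543, 422, 357]) cube([76, 1120, 21]);
translate([660, 422, 357]) cube([76, 1120, 21]);
translate([777, 422, 357]) cube([76, 1120, 21]);
translate([894, 422, 357]) cube([76, 1120, 21]);
translate([1011, 422, 357]) cube([76, 1120, 21]);
translate([1128, 422, 357]) cube([76, 1120, 21]);
translate([1245, 422, 357]) cube([76, 1120, 21]);
translate([1362, 422, 357]) cube([76, 1120, 21]);
translate([1479, 422, 357]) cube([76, 1120, 21]);
translate([1596, 422, 357]) cube([76, 1120, 21]);
translate([1713, 422, 357]) cube([76, 1120, 21]);
translate([1830, 422, 357]) cube([76, 1120, 21]);
translate([1947, 422, 357]) cube([76, 1120, 21]);
translate([2064, 422, 357]) cube([76, 1120, 21]);
translate([2181, 422, 357]) cube([76, 1120, 21]);


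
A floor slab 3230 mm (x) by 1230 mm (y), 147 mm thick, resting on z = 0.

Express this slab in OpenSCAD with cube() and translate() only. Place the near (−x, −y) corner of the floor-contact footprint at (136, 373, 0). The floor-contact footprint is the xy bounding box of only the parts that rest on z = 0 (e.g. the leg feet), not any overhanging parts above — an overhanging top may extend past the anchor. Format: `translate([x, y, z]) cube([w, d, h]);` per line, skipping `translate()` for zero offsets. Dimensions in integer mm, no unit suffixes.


translate([136, 373, 0]) cube([3230, 1230, 147]);


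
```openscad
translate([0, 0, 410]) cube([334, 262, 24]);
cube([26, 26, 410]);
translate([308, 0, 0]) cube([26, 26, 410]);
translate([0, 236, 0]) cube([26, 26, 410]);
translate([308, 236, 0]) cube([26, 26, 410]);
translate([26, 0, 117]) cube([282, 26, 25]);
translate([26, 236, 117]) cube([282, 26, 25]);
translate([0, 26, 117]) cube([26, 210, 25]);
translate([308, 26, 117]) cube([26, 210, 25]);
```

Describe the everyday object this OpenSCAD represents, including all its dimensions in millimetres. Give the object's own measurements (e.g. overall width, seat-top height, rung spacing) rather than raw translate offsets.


A simple wooden stool: a rectangular seat 334 mm (x) by 262 mm (y), 24 mm thick, top face at z = 434 mm, on four square legs, each 26×26 mm in cross-section. The legs rest on z = 0, each flush with a corner of the seat. Four stretchers, 26 mm wide and 25 mm tall, connect adjacent legs with their undersides at z = 117 mm, each running between the inner faces of the legs it joins and aligned with the legs' outer faces on the other axis.


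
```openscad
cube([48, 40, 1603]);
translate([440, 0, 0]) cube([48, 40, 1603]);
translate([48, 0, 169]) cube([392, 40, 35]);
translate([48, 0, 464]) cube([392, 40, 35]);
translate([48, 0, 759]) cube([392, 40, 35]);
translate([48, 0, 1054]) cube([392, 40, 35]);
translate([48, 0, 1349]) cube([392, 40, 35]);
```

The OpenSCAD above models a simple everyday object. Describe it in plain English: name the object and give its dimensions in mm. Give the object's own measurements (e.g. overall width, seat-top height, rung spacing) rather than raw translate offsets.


A straight ladder. Two 48×40 mm vertical rails, 1603 mm tall, stand 488 mm apart (outside-to-outside) with their front faces coplanar on the −y side. 5 rungs, each 40 mm deep and 35 mm tall, span between the inner faces of the rails, front faces flush with the rails. The lowest rung's underside is at z = 169 mm and rungs are spaced 295 mm apart (underside to underside).


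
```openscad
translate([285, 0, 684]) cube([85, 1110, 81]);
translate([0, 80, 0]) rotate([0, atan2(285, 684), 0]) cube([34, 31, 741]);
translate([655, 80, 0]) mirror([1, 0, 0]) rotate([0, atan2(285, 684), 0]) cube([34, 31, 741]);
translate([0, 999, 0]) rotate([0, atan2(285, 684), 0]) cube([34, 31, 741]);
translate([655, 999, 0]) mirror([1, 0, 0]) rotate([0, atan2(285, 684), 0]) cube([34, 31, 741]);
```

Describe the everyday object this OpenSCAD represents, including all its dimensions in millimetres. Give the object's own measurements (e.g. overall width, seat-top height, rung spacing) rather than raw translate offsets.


A sawhorse. A 85×1110×81 mm beam (x, y, z) sits on two A-frame leg pairs. Each pair is two raked legs of 34×31 mm section (31 mm along y) splaying symmetrically in x. Each leg rises 684 mm vertically over 285 mm of horizontal reach and is 741 mm long along its own axis. Every leg's outer bottom edge rests on the floor and its outer top edge meets a bottom edge of the beam — the left legs (tilting toward +x) meet the beam's −x bottom edge, the right legs (their mirror images, tilting toward −x) meet its +x bottom edge — so the leg tops tuck under the beam, the beam's underside is 684 mm above the floor, and the feet are 655 mm apart outside-to-outside with the beam centred between them. The two leg pairs are set in 80 mm from either end of the beam.


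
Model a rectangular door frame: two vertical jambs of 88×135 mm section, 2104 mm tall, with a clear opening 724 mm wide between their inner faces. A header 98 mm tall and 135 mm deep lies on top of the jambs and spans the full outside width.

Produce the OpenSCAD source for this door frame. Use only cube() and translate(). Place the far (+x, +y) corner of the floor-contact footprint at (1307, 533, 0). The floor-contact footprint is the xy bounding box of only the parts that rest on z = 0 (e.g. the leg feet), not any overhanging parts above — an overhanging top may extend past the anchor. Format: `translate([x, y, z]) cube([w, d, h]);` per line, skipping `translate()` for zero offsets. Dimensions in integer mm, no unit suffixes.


translate([407, 398, 0]) cube([88, 135, 2104]);
translate([1219, 398, 0]) cube([88, 135, 2104]);
translate([407, 398, 2104]) cube([900, 135, 98]);


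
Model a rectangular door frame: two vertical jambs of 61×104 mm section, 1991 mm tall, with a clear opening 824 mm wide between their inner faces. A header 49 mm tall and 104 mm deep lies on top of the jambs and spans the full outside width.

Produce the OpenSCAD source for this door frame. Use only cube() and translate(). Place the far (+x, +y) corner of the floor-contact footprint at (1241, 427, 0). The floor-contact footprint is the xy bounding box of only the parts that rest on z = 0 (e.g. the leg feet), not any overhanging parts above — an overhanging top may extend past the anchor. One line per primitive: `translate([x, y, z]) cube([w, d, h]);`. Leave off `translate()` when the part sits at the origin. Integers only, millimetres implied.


translate([295, 323, 0]) cube([61, 104, 1991]);
translate([1180, 323, 0]) cube([61, 104, 1991]);
translate([295, 323, 1991]) cube([946, 104, 49]);


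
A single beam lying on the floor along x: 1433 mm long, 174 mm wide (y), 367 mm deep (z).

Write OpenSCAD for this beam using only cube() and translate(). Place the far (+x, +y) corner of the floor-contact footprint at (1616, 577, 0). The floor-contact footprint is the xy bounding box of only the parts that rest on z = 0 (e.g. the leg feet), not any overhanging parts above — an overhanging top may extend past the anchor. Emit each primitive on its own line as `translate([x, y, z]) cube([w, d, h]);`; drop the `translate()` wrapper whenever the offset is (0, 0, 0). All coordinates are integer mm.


translate([183, 403, 0]) cube([1433, 174, 367]);


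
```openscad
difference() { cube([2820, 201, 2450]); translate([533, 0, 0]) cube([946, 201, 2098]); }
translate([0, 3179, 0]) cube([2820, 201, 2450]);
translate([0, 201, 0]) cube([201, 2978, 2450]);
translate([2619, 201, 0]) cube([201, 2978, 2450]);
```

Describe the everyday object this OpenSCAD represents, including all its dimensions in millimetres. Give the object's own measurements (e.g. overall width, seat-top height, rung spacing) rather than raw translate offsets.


A single room: four walls, each 2450 mm tall and 201 mm thick, enclosing an outside footprint 2820×3380 mm (x × y), no floor or roof. The front and back walls (−y and +y sides) run the full x-width; the side walls fit between their inner faces. A door opening 946 mm wide and 2098 mm tall is cut through the front wall from the floor up, its −x edge 533 mm from the wall's −x end.


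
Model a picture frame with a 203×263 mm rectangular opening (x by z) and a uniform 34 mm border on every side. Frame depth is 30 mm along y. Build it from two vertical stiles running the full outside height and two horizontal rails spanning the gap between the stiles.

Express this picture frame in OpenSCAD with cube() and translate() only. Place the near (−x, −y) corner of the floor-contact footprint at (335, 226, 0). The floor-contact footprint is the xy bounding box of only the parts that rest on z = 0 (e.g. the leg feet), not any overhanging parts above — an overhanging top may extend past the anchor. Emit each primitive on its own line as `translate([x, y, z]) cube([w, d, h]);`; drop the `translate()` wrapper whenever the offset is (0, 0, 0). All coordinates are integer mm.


translate([335, 226, 0]) cube([34, 30, 331]);
translate([572, 226, 0]) cube([34, 30, 331]);
translate([369, 226, 0]) cube([203, 30, 34]);
translate([369, 226, 297]) cube([203, 30, 34]);


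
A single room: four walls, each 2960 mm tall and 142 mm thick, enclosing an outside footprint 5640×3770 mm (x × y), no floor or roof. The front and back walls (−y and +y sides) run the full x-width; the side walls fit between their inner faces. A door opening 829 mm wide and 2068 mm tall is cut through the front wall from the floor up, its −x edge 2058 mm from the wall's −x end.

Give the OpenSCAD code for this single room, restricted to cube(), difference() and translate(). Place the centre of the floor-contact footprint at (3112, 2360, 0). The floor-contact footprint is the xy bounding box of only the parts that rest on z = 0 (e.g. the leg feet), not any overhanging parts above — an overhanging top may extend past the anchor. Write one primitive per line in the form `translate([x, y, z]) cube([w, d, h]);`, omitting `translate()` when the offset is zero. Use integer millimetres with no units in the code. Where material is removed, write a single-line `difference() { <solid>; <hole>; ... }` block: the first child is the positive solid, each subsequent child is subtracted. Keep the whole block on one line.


difference() { translate([292, 475, 0]) cube([5640, 142, 2960]); translate([2350, 475, 0]) cube([829, 142, 2068]); }
translate([292, 4103, 0]) cube([5640, 142, 2960]);
translate([292, 617, 0]) cube([142, 3486, 2960]);
translate([5790, 617, 0]) cube([142, 3486, 2960]);


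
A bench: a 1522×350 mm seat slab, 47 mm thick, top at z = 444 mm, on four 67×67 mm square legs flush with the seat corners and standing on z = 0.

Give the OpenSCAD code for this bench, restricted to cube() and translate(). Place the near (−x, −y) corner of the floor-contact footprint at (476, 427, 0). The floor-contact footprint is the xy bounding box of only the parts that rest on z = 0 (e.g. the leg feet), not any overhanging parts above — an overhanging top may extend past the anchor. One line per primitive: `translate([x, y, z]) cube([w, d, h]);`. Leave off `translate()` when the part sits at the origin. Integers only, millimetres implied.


// leg_h = 444 − 47 = 397
translate([476, 427, 397]) cube([1522, 350, 47]);
translate([476, 427, 0]) cube([67, 67, 397]);
translate([476, 710, 0]) cube([67, 67, 397]);
translate([1931, 427, 0]) cube([67, 67, 397]);
translate([1931, 710, 0]) cube([67, 67, 397]);


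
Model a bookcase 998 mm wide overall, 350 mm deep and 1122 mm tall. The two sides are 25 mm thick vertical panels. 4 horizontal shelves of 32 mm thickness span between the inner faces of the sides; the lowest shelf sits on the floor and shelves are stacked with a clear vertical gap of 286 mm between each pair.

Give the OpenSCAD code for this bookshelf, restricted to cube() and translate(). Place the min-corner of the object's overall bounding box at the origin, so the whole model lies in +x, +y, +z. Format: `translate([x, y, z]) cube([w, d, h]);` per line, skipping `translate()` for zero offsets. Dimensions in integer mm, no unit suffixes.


cube([25, 350, 1122]);
translate([973, 0, 0]) cube([25, 350, 1122]);
translate([25, 0, 0]) cube([948, 350, 32]);
translate([25, 0, 318]) cube([948, 350, 32]);
translate([25, 0, 636]) cube([948, 350, 32]);
translate([25, 0, 954]) cube([948, 350, 32]);


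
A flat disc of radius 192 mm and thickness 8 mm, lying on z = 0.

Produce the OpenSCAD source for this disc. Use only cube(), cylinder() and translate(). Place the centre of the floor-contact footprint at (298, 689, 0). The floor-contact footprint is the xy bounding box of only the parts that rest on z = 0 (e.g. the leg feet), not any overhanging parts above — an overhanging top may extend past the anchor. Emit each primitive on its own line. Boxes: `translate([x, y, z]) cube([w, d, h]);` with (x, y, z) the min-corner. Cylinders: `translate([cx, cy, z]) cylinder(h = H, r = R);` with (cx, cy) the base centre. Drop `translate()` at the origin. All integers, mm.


translate([298, 689, 0]) cylinder(h = 8, r = 192);


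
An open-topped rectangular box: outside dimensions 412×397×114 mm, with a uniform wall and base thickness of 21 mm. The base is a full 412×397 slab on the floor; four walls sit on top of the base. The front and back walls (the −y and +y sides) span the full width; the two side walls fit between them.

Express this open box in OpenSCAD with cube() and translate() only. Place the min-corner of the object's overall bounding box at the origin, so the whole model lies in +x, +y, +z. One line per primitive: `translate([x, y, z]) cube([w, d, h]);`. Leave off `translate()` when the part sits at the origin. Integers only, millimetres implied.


cube([412, 397, 21]);
translate([0, 0, 21]) cube([412, 21, 93]);
translate([0, 376, 21]) cube([412, 21, 93]);
translate([0, 21, 21]) cube([21, 355, 93]);
translate([391, 21, 21]) cube([21, 355, 93]);


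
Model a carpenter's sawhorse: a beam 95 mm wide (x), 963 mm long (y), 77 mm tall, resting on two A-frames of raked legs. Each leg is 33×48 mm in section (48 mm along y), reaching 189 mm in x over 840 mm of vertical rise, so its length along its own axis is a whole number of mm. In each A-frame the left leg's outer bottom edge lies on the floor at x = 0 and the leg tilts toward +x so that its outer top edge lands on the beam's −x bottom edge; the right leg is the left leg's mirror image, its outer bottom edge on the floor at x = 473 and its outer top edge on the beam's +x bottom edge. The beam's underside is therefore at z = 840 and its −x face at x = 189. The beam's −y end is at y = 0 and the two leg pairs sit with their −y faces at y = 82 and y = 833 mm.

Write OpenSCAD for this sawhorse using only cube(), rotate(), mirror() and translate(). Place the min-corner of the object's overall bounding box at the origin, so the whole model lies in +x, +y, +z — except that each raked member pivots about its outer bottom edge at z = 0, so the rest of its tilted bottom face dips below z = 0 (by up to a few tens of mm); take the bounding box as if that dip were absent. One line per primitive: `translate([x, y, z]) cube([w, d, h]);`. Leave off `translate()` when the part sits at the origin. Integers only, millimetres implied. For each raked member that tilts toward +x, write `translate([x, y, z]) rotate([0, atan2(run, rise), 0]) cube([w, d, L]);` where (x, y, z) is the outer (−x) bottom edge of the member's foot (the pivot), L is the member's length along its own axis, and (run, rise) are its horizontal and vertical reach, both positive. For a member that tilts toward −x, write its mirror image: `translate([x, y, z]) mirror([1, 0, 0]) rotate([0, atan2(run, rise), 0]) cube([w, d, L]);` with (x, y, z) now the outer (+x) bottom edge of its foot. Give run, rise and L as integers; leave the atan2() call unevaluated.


translate([189, 0, 840]) cube([95, 963, 77]);
translate([0, 82, 0]) rotate([0, atan2(189, 840), 0]) cube([33, 48, 861]);
translate([473, 82, 0]) mirror([1, 0, 0]) rotate([0, atan2(189, 840), 0]) cube([33, 48, 861]);
translate([0, 833, 0]) rotate([0, atan2(189, 840), 0]) cube([33, 48, 861]);
translate([473, 833, 0]) mirror([1, 0, 0]) rotate([0, atan2(189, 840), 0]) cube([33, 48, 861]);


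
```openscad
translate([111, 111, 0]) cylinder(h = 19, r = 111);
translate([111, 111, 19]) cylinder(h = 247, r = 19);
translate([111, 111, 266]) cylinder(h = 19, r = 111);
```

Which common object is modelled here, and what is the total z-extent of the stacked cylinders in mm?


A spool. The overall height is 285 mm.

Three coaxial cylinders, large–small–large — a spool. Two 19 mm flanges and a 247 mm core give 19 + 247 + 19 = 285 mm.


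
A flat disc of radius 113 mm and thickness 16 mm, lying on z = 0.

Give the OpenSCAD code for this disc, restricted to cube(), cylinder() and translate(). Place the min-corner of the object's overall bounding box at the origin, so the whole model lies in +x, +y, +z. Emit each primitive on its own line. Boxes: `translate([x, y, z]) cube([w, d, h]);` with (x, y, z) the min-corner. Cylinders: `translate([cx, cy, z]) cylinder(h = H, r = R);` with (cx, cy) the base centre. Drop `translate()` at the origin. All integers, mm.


translate([113, 113, 0]) cylinder(h = 16, r = 113);
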